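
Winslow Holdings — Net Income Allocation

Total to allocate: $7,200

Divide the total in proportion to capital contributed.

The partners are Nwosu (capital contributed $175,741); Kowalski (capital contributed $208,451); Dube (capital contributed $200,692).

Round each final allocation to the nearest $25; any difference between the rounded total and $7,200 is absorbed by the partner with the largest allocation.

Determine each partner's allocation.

Total capital contributed = 584,884.
Proportional shares: Nwosu 175,741/584,884 × $7,200 = 2,163.40; Kowalski 208,451/584,884 × $7,200 = 2,566.06; Dube 200,692/584,884 × $7,200 = 2,470.55.
Rounded to nearest $25: Nwosu $2,175; Kowalski $2,575; Dube $2,475. Sum = $7,225.
Difference $7,200 − $7,225 = −$25 applied to largest allocation (Kowalski): Kowalski becomes $2,550.

Nwosu: $2,175 | Kowalski: $2,550 | Dube: $2,475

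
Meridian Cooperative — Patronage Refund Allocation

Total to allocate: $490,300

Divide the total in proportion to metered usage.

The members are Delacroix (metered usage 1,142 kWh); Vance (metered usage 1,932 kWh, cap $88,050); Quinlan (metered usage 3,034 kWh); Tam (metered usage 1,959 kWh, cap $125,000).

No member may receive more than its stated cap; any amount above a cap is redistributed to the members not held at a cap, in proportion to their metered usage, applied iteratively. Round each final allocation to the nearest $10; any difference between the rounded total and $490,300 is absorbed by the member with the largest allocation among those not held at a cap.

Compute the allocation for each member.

Total metered usage = 8,067.
Proportional shares (ignoring caps): Delacroix 69,409.02; Vance 117,424.02; Quinlan 184,401.91; Tam 119,065.04.
Held at cap: Vance ($88,050); residual $402,250 reallocated over remaining metered usage 6,135.
Held at cap: Tam ($125,000); residual $277,250 reallocated over remaining metered usage 4,176.
Remaining shares: Delacroix 75,818.85 → $75,820; Quinlan 201,431.15 → $201,430.

Delacroix: $75,820; Vance: $88,050; Quinlan: $201,430; Tam: $125,000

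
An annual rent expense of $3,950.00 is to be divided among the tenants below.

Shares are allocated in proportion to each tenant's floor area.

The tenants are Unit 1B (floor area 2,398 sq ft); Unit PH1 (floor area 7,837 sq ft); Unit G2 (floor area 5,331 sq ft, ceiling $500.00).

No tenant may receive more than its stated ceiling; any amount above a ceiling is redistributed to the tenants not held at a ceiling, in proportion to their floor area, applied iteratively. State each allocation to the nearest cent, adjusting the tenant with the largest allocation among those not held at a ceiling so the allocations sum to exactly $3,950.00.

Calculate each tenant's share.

Unit 1B: $808.31 | Unit PH1: $2,641.69 | Unit G2: $500.00

Sum of floor area: 15,566.
Unconstrained shares: Unit 1B 608.5121; Unit PH1 1,988.7029; Unit G2 1,352.7849.
Held at cap: Unit G2 ($500.00); balance $3,450.00 reallocated over remaining floor area 10,235.
Shares after redistribution: Unit 1B 808.3146 → $808.31; Unit PH1 2,641.6854 → $2,641.69.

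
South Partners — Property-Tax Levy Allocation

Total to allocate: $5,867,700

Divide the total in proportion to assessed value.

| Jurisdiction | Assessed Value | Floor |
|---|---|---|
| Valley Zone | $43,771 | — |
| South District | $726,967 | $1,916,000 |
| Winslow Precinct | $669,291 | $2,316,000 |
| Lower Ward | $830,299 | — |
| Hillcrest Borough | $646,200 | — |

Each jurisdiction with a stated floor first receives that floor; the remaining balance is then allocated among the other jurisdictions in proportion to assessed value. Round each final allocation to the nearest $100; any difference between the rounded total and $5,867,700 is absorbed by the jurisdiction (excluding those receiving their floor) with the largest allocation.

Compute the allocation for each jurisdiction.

Valley Zone: $47,100 | South District: $1,916,000 | Winslow Precinct: $2,316,000 | Lower Ward: $893,300 | Hillcrest Borough: $695,300

Guaranteed amounts: South District $1,916,000; Winslow Precinct $2,316,000. Balance $1,635,700.
Balance split over remaining assessed value 1,520,270: Valley Zone 47,094.41 → $47,100; Lower Ward 893,341.36 → $893,300; Hillcrest Borough 695,264.22 → $695,300.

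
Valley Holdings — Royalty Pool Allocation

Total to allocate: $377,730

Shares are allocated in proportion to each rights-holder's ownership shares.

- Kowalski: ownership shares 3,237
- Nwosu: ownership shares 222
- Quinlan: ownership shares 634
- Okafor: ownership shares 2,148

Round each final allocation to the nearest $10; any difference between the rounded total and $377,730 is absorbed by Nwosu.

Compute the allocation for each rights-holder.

Combined ownership shares = 6,241.
Raw shares: Kowalski 3,237/6,241 × $377,730 = 195,916.04; Nwosu 222/6,241 × $377,730 = 13,436.32; Quinlan 634/6,241 × $377,730 = 38,372.19; Okafor 2,148/6,241 × $377,730 = 130,005.45.
At nearest $10: Kowalski $195,920; Nwosu $13,440; Quinlan $38,370; Okafor $130,010. Sum = $377,740.
Difference $377,730 − $377,740 = −$10 applied to Nwosu: Nwosu becomes $13,430.

Kowalski: $195,920 · Nwosu: $13,430 · Quinlan: $38,370 · Okafor: $130,010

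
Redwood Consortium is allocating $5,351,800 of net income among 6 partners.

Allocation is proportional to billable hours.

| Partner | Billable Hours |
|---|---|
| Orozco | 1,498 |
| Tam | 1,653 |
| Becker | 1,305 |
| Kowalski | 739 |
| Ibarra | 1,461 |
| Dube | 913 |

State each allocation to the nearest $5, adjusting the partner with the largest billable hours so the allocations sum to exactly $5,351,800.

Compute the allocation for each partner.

Orozco: $1,059,190 · Tam: $1,168,780 · Becker: $922,725 · Kowalski: $522,525 · Ibarra: $1,033,025 · Dube: $645,555

Combined billable hours = 1,498 + 1,653 + 1,305 + 739 + 1,461 + 913 = 7,569.
Pro-rata amounts: Orozco 1,059,188.32; Tam 1,168,783.91; Becker 922,724.14; Kowalski 522,523.48; Ibarra 1,033,026.79; Dube 645,553.36.
At nearest $5: Orozco $1,059,190; Tam $1,168,785; Becker $922,725; Kowalski $522,525; Ibarra $1,033,025; Dube $645,555. Sum = $5,351,805.
Difference $5,351,800 − $5,351,805 = −$5 applied to largest billable hours (Tam): Tam becomes $1,168,780.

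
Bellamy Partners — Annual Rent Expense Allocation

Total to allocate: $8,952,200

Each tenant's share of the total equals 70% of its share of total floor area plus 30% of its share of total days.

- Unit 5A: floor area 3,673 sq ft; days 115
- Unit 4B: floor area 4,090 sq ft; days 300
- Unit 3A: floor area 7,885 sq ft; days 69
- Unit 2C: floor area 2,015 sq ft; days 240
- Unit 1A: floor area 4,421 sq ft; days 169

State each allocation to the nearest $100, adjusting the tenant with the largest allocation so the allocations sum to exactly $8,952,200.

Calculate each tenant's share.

Unit 5A: $1,388,100 · Unit 4B: $2,062,800 · Unit 3A: $2,444,900 · Unit 2C: $1,293,600 · Unit 1A: $1,762,800

Totals — floor area 22,084, days 893.
Combined weights (70% floor area + 30% days): Unit 5A 0.1551; Unit 4B 0.2304; Unit 3A 0.2731; Unit 2C 0.1445; Unit 1A 0.1969.
Raw shares: Unit 5A 1,388,105.52; Unit 4B 2,062,812.87; Unit 3A 2,444,956.55; Unit 2C 1,293,564.88; Unit 1A 1,762,760.19.
Rounded to nearest $100: Unit 5A $1,388,100; Unit 4B $2,062,800; Unit 3A $2,445,000; Unit 2C $1,293,600; Unit 1A $1,762,800. Sum = $8,952,300.
Difference $8,952,200 − $8,952,300 = −$100 applied to largest allocation (Unit 3A): Unit 3A becomes $2,444,900.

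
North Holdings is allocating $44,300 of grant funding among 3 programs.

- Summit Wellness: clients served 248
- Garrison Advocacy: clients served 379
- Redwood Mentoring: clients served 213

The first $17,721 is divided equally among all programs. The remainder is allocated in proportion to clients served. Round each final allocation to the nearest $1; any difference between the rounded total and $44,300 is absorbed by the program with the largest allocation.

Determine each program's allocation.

Summit Wellness: $13,754 · Garrison Advocacy: $17,899 · Redwood Mentoring: $12,647

$17,721 shared equally gives $5,907 per program.
Remainder $26,579 by clients served (total 840): Summit Wellness 7,847.13 → $7,847; Garrison Advocacy 11,992.19 → $11,992; Redwood Mentoring 6,739.68 → $6,740.
Totals: Summit Wellness $5,907 + $7,847 = $13,754; Garrison Advocacy $5,907 + $11,992 = $17,899; Redwood Mentoring $5,907 + $6,740 = $12,647.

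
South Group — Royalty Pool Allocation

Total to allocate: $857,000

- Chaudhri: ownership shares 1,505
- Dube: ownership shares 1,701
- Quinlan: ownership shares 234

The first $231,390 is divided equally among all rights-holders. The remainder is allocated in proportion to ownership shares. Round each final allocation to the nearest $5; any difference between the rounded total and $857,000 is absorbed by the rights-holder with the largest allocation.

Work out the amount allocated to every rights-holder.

Chaudhri: $350,835 · Dube: $386,480 · Quinlan: $119,685

$231,390 shared equally gives $77,130 per rights-holder.
Remainder $625,610 by ownership shares (total 3,440): Chaudhri 273,704.38 → $273,705; Dube 309,349.60 → $309,350; Quinlan 42,556.03 → $42,555.
Totals: Chaudhri $77,130 + $273,705 = $350,835; Dube $77,130 + $309,350 = $386,480; Quinlan $77,130 + $42,555 = $119,685.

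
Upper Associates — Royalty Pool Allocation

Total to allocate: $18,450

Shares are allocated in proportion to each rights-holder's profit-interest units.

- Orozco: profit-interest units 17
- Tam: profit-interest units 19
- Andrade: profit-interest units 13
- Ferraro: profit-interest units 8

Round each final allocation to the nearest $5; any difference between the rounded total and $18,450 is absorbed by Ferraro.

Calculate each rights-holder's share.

Sum of profit-interest units: 57.
Raw shares: Orozco 17/57 × $18,450 = 5,502.63; Tam 19/57 × $18,450 = 6,150.00; Andrade 13/57 × $18,450 = 4,207.89; Ferraro 8/57 × $18,450 = 2,589.47.
At nearest $5: Orozco $5,505; Tam $6,150; Andrade $4,210; Ferraro $2,590. Sum = $18,455.
Difference $18,450 − $18,455 = −$5 applied to Ferraro: Ferraro becomes $2,585.

Orozco: $5,505 · Tam: $6,150 · Andrade: $4,210 · Ferraro: $2,585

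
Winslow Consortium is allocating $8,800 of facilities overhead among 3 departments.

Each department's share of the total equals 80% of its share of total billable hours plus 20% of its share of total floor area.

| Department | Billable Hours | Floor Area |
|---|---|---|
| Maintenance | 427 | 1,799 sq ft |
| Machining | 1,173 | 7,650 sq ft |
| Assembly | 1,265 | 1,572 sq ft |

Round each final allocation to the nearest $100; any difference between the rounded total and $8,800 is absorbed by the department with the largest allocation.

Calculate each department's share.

Maintenance: $1,300 · Machining: $4,100 · Assembly: $3,400

Billable hours total 2,865; floor area total 11,021.
Composite weights (80% billable hours + 20% floor area): Maintenance 0.1519; Machining 0.4664; Assembly 0.3818.
Proportional shares: Maintenance 1,336.53; Machining 4,104.01; Assembly 3,359.45.
Rounded to nearest $100: Maintenance $1,300; Machining $4,100; Assembly $3,400. Sum = $8,800.
Rounded total matches; no reconciliation needed.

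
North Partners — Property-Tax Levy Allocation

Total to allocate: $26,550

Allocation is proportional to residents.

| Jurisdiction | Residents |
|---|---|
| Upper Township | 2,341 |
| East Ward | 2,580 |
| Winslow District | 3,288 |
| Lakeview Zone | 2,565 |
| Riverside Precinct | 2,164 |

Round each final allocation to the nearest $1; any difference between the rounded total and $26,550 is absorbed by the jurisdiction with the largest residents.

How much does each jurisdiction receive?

Total residents = 2,341 + 2,580 + 3,288 + 2,565 + 2,164 = 12,938.
Raw shares: Upper Township 4,803.95; East Ward 5,294.40; Winslow District 6,747.29; Lakeview Zone 5,263.62; Riverside Precinct 4,440.73.
At nearest $1: Upper Township $4,804; East Ward $5,294; Winslow District $6,747; Lakeview Zone $5,264; Riverside Precinct $4,441. Sum = $26,550.
Rounded total matches; no reconciliation needed.

Upper Township: $4,804; East Ward: $5,294; Winslow District: $6,747; Lakeview Zone: $5,264; Riverside Precinct: $4,441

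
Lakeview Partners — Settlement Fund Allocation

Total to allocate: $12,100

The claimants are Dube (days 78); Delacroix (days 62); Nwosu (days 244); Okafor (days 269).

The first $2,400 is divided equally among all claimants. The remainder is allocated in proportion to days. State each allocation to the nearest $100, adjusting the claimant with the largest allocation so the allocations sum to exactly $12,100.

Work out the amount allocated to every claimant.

Dube: $1,800 | Delacroix: $1,500 | Nwosu: $4,200 | Okafor: $4,600

$2,400 shared equally gives $600 per claimant.
Remainder $9,700 by days (total 653): Dube 1,158.65 → $1,200; Delacroix 920.98 → $900; Nwosu 3,624.50 → $3,600; Okafor 3,995.87 → $4,000.
Totals: Dube $600 + $1,200 = $1,800; Delacroix $600 + $900 = $1,500; Nwosu $600 + $3,600 = $4,200; Okafor $600 + $4,000 = $4,600.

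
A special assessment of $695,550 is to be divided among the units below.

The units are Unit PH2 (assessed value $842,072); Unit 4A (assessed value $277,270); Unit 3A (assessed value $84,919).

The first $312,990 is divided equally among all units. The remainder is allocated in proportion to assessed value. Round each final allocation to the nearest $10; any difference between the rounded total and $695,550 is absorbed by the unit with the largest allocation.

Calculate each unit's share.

Unit PH2: $371,830; Unit 4A: $192,410; Unit 3A: $131,310

First tranche $312,990 split equally: $104,330 each.
Remainder $382,560 by assessed value (total 1,204,261): Unit PH2 267,502.70 → $267,500; Unit 4A 88,080.92 → $88,080; Unit 3A 26,976.39 → $26,980.
Totals: Unit PH2 $104,330 + $267,500 = $371,830; Unit 4A $104,330 + $88,080 = $192,410; Unit 3A $104,330 + $26,980 = $131,310.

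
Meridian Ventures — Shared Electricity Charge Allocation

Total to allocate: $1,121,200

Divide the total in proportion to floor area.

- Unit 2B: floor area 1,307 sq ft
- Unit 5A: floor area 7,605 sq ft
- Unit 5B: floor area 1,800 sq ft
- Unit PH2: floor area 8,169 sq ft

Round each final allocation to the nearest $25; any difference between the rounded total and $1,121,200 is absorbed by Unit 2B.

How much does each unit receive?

Total floor area = 18,881.
Proportional shares: Unit 2B 1,307/18,881 × $1,121,200 = 77,612.86; Unit 5A 7,605/18,881 × $1,121,200 = 451,603.52; Unit 5B 1,800/18,881 × $1,121,200 = 106,888.41; Unit PH2 8,169/18,881 × $1,121,200 = 485,095.22.
After rounding ($25): Unit 2B $77,625; Unit 5A $451,600; Unit 5B $106,900; Unit PH2 $485,100. Sum = $1,121,225.
Difference $1,121,200 − $1,121,225 = −$25 applied to Unit 2B: Unit 2B becomes $77,600.

Unit 2B: $77,600 | Unit 5A: $451,600 | Unit 5B: $106,900 | Unit PH2: $485,100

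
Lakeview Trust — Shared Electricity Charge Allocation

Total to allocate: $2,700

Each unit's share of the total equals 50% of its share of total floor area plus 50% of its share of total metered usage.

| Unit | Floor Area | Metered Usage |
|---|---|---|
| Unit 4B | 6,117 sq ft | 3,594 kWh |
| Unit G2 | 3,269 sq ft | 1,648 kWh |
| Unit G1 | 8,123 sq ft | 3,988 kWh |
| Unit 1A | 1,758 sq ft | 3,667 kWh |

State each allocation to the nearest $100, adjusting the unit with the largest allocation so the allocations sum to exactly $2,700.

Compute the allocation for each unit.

Unit 4B: $800 | Unit G2: $400 | Unit G1: $1,000 | Unit 1A: $500

Floor area total 19,267; metered usage total 12,897.
Combined weights (50% floor area + 50% metered usage): Unit 4B 0.2981; Unit G2 0.1487; Unit G1 0.3654; Unit 1A 0.1878.
Proportional shares: Unit 4B 804.81; Unit G2 401.56; Unit G1 986.61; Unit 1A 507.02.
Rounded to nearest $100: Unit 4B $800; Unit G2 $400; Unit G1 $1,000; Unit 1A $500. Sum = $2,700.
Sum already equals the total — no adjustment.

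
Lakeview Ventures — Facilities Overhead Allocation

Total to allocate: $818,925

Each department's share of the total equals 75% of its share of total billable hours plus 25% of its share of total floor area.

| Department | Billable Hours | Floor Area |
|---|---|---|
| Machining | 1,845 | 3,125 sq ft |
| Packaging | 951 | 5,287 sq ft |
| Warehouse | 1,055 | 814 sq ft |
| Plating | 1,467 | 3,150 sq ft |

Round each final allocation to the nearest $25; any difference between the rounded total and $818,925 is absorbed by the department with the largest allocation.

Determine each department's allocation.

Machining: $264,775 | Packaging: $197,300 | Warehouse: $135,300 | Plating: $221,550

Totals — billable hours 5,318, floor area 12,376.
Composite weights (75% billable hours + 25% floor area): Machining 0.3233; Packaging 0.2409; Warehouse 0.1652; Plating 0.2705.
Pro-rata amounts: Machining 264,780.90; Packaging 197,294.94; Warehouse 135,311.19; Plating 221,537.97.
Rounded to nearest $25: Machining $264,775; Packaging $197,300; Warehouse $135,300; Plating $221,550. Sum = $818,925.
Sum already equals the total — no adjustment.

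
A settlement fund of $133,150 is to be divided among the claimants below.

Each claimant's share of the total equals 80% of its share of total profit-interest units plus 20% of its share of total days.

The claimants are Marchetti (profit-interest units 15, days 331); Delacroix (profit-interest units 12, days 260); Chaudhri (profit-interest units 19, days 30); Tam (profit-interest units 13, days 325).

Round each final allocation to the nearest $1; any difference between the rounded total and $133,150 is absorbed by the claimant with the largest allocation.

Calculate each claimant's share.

Marchetti: $36,399 | Delacroix: $28,984 | Chaudhri: $35,148 | Tam: $32,619

Totals — profit-interest units 59, days 946.
Composite weights (80% profit-interest units + 20% days): Marchetti 0.2734; Delacroix 0.2177; Chaudhri 0.2640; Tam 0.2450.
Proportional shares: Marchetti 36,399.04; Delacroix 28,984.11; Chaudhri 35,147.55; Tam 32,619.29.
After rounding ($1): Marchetti $36,399; Delacroix $28,984; Chaudhri $35,148; Tam $32,619. Sum = $133,150.
Sum already equals the total — no adjustment.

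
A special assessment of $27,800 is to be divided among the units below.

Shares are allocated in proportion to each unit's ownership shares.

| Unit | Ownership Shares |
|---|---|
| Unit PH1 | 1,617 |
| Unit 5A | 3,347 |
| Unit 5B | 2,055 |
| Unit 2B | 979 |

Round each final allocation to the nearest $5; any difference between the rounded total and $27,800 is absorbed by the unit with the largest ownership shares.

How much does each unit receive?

Unit PH1: $5,620; Unit 5A: $11,630; Unit 5B: $7,145; Unit 2B: $3,405

Ownership shares total: 7,998.
Raw shares: Unit PH1 1,617/7,998 × $27,800 = 5,620.48; Unit 5A 3,347/7,998 × $27,800 = 11,633.73; Unit 5B 2,055/7,998 × $27,800 = 7,142.91; Unit 2B 979/7,998 × $27,800 = 3,402.88.
After rounding ($5): Unit PH1 $5,620; Unit 5A $11,635; Unit 5B $7,145; Unit 2B $3,405. Sum = $27,805.
Difference $27,800 − $27,805 = −$5 applied to largest ownership shares (Unit 5A): Unit 5A becomes $11,630.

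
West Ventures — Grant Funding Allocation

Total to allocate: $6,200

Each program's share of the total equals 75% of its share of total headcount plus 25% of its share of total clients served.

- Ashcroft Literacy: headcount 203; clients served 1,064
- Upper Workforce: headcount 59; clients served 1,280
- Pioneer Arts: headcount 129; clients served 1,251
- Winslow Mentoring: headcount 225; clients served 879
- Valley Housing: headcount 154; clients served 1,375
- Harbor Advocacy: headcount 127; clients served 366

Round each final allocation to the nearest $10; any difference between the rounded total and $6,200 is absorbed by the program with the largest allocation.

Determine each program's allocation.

Ashcroft Literacy: $1,320; Upper Workforce: $630; Pioneer Arts: $980; Winslow Mentoring: $1,380; Valley Housing: $1,140; Harbor Advocacy: $750

Headcount total 897; clients served total 6,215.
Composite weights (75% headcount + 25% clients served): Ashcroft Literacy 0.2125; Upper Workforce 0.1008; Pioneer Arts 0.1582; Winslow Mentoring 0.2235; Valley Housing 0.1841; Harbor Advocacy 0.1209.
Proportional shares: Ashcroft Literacy 1,317.70; Upper Workforce 625.08; Pioneer Arts 980.72; Winslow Mentoring 1,385.61; Valley Housing 1,141.25; Harbor Advocacy 749.64.
Rounded to nearest $10: Ashcroft Literacy $1,320; Upper Workforce $630; Pioneer Arts $980; Winslow Mentoring $1,390; Valley Housing $1,140; Harbor Advocacy $750. Sum = $6,210.
Difference $6,200 − $6,210 = −$10 applied to largest allocation (Winslow Mentoring): Winslow Mentoring becomes $1,380.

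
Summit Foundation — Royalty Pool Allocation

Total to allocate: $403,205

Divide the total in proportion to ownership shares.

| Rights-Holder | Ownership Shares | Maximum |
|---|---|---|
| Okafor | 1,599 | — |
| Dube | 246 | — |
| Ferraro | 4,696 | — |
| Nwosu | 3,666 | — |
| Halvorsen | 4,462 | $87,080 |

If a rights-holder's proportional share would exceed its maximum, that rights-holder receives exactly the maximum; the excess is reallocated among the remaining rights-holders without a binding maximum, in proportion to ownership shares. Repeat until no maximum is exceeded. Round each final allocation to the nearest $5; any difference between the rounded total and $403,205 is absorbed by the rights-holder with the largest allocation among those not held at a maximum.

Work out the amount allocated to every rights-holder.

Sum of ownership shares: 14,669.
Proportional shares (ignoring caps): Okafor 43,951.52; Dube 6,761.77; Ferraro 129,078.37; Nwosu 100,766.89; Halvorsen 122,646.45.
Cap binds for Halvorsen ($87,080); balance $316,125 reallocated over remaining ownership shares 10,207.
Remaining shares: Okafor 49,523.26 → $49,525; Dube 7,618.96 → $7,620; Ferraro 145,441.66 → $145,440; Nwosu 113,541.12 → $113,540.

Okafor: $49,525 | Dube: $7,620 | Ferraro: $145,440 | Nwosu: $113,540 | Halvorsen: $87,080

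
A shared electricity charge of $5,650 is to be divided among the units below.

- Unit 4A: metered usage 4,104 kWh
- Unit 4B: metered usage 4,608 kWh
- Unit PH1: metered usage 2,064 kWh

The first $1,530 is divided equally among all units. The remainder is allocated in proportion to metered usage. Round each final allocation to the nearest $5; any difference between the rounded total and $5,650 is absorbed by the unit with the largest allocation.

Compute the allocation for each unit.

Unit 4A: $2,080 | Unit 4B: $2,270 | Unit PH1: $1,300

Equal tier: $1,530 ÷ 3 = $510 apiece.
Remainder $4,120 by metered usage (total 10,776): Unit 4A 1,569.09 → $1,570; Unit 4B 1,761.78 → $1,760; Unit PH1 789.13 → $790.
Totals: Unit 4A $510 + $1,570 = $2,080; Unit 4B $510 + $1,760 = $2,270; Unit PH1 $510 + $790 = $1,300.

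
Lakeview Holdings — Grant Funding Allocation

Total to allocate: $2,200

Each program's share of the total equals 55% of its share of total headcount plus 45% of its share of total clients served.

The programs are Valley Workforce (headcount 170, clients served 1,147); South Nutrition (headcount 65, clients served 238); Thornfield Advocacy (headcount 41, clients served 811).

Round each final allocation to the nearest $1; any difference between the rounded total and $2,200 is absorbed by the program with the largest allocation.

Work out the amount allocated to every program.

Valley Workforce: $1,263 | South Nutrition: $392 | Thornfield Advocacy: $545

Totals — headcount 276, clients served 2,196.
Blended shares (55% headcount + 45% clients served): Valley Workforce 0.5738; South Nutrition 0.1783; Thornfield Advocacy 0.2479.
Raw shares: Valley Workforce 1,262.38; South Nutrition 392.26; Thornfield Advocacy 545.36.
Rounded to nearest $1: Valley Workforce $1,262; South Nutrition $392; Thornfield Advocacy $545. Sum = $2,199.
Difference $2,200 − $2,199 = +$1 applied to largest allocation (Valley Workforce): Valley Workforce becomes $1,263.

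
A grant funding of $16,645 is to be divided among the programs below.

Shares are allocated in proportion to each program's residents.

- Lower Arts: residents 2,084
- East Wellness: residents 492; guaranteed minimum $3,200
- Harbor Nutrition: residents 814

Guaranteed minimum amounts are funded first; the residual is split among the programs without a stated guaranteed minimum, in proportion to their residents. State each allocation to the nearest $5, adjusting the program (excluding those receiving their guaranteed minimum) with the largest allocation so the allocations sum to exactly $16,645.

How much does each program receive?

Lower Arts: $9,670; East Wellness: $3,200; Harbor Nutrition: $3,775

Minimums first: East Wellness $3,200. Residual $13,445.
Residual split over remaining residents 2,898: Lower Arts 9,668.52 → $9,670; Harbor Nutrition 3,776.48 → $3,775.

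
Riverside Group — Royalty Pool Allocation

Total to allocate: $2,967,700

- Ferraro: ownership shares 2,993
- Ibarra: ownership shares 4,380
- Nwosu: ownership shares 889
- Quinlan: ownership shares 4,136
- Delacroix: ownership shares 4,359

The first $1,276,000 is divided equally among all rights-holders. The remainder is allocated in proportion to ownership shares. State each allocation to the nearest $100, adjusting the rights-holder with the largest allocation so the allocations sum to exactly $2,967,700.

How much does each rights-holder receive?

Ferraro: $557,400; Ibarra: $697,400; Nwosu: $344,900; Quinlan: $672,700; Delacroix: $695,300

Equal tier: $1,276,000 ÷ 5 = $255,200 apiece.
Remainder $1,691,700 by ownership shares (total 16,757): Ferraro 302,157.79 → $302,200; Ibarra 442,182.13 → $442,200; Nwosu 89,748.84 → $89,700; Quinlan 417,549.16 → $417,500; Delacroix 440,062.08 → $440,100.
Totals: Ferraro $255,200 + $302,200 = $557,400; Ibarra $255,200 + $442,200 = $697,400; Nwosu $255,200 + $89,700 = $344,900; Quinlan $255,200 + $417,500 = $672,700; Delacroix $255,200 + $440,100 = $695,300.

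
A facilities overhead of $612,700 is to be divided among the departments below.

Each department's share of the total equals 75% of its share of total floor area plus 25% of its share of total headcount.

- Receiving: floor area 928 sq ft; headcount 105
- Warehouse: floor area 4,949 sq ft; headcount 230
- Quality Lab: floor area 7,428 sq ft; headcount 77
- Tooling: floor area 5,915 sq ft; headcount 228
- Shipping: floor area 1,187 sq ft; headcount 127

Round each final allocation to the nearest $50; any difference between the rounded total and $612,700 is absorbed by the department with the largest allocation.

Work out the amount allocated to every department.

Floor area total 20,407; headcount total 767.
Combined weights (75% floor area + 25% headcount): Receiving 0.0683; Warehouse 0.2569; Quality Lab 0.2981; Tooling 0.2917; Shipping 0.0850.
Proportional shares: Receiving 41,865.91; Warehouse 157,374.15; Quality Lab 182,641.18; Tooling 178,727.14; Shipping 52,091.62.
After rounding ($50): Receiving $41,850; Warehouse $157,350; Quality Lab $182,650; Tooling $178,750; Shipping $52,100. Sum = $612,700.
No rounding difference to absorb.

Receiving: $41,850; Warehouse: $157,350; Quality Lab: $182,650; Tooling: $178,750; Shipping: $52,100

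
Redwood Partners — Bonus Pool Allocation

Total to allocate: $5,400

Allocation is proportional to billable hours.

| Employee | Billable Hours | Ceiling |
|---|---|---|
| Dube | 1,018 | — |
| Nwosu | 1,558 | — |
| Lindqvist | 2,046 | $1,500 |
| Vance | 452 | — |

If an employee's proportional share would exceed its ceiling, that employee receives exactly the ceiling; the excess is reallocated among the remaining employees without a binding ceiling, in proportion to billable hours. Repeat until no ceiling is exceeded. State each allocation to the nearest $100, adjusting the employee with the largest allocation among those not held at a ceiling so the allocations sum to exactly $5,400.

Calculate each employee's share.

Billable hours total: 5,074.
Pro-rata shares before constraints: Dube 1,083.41; Nwosu 1,658.10; Lindqvist 2,177.45; Vance 481.04.
Cap binds for Lindqvist ($1,500); balance $3,900 reallocated over remaining billable hours 3,028.
Redistributed shares: Dube 1,311.16 → $1,300; Nwosu 2,006.67 → $2,000; Vance 582.17 → $600.

Dube: $1,300 · Nwosu: $2,000 · Lindqvist: $1,500 · Vance: $600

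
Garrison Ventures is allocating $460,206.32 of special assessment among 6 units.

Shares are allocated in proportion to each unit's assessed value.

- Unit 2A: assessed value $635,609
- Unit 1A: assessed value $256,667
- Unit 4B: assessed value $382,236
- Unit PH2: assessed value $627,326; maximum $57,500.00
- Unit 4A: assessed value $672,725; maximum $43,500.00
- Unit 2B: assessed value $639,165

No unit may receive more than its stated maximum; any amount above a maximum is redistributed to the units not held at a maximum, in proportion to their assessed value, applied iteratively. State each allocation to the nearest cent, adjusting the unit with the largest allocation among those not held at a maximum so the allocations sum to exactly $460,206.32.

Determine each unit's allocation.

Unit 2A: $119,306.85; Unit 1A: $48,177.62; Unit 4B: $71,747.52; Unit PH2: $57,500.00; Unit 4A: $43,500.00; Unit 2B: $119,974.33

Total assessed value = 3,213,728.
Unconstrained shares: Unit 2A 91,019.3018; Unit 1A 36,754.7520; Unit 4B 54,736.2511; Unit PH2 89,833.17502; Unit 4A 96,334.3185; Unit 2B 91,528.5216.
Held at cap: Unit PH2 ($57,500.00), Unit 4A ($43,500.00); remaining pool $359,206.32 reallocated over remaining assessed value 1,913,677.
Redistributed shares: Unit 2A 119,306.8474 → $119,306.85; Unit 1A 48,177.6227 → $48,177.62; Unit 4B 71,747.5242 → $71,747.52; Unit 2B 119,974.3256 → $119,974.33.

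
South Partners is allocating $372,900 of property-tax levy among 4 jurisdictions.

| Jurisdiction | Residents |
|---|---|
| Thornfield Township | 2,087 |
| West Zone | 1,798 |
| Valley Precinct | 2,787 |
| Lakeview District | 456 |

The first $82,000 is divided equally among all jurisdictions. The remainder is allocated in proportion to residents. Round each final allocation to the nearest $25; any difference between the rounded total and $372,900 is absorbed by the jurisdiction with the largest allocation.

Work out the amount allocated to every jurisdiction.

Thornfield Township: $105,675; West Zone: $93,875; Valley Precinct: $134,250; Lakeview District: $39,100

Equal tier: $82,000 ÷ 4 = $20,500 apiece.
Remainder $290,900 by residents (total 7,128): Thornfield Township 85,172.32 → $85,175; West Zone 73,377.97 → $73,375; Valley Precinct 113,739.94 → $113,750; Lakeview District 18,609.76 → $18,600.
Totals: Thornfield Township $20,500 + $85,175 = $105,675; West Zone $20,500 + $73,375 = $93,875; Valley Precinct $20,500 + $113,750 = $134,250; Lakeview District $20,500 + $18,600 = $39,100.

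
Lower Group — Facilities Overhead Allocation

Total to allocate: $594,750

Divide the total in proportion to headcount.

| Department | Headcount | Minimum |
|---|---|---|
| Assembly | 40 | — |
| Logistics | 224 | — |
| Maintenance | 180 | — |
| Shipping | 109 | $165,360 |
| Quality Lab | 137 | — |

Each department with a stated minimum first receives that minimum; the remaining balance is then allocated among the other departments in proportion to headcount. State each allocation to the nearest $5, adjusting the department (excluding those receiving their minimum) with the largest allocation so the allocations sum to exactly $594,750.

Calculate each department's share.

Minimums first: Shipping $165,360. Remaining pool $429,390.
Remaining pool split over remaining headcount 581: Assembly 29,562.13 → $29,560; Logistics 165,547.95 → $165,550; Maintenance 133,029.60 → $133,030; Quality Lab 101,250.31 → $101,250.

Assembly: $29,560 | Logistics: $165,550 | Maintenance: $133,030 | Shipping: $165,360 | Quality Lab: $101,250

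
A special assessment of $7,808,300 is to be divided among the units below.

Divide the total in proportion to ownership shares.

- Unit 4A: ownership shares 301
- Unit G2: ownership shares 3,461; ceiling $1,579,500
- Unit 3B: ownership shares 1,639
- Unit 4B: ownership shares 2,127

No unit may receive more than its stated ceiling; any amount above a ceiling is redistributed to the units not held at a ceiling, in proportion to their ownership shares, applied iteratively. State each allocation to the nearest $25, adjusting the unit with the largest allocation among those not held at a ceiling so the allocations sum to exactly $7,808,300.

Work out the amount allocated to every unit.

Sum of ownership shares: 7,528.
Unconstrained shares: Unit 4A 312,207.53; Unit G2 3,589,868.00; Unit 3B 1,700,027.06; Unit 4B 2,206,197.41.
Capped: Unit G2 ($1,579,500); balance $6,228,800 reallocated over remaining ownership shares 4,067.
Shares after redistribution: Unit 4A 460,995.52 → $461,000; Unit 3B 2,510,204.87 → $2,510,200; Unit 4B 3,257,599.61 → $3,257,600.

Unit 4A: $461,000 · Unit G2: $1,579,500 · Unit 3B: $2,510,200 · Unit 4B: $3,257,600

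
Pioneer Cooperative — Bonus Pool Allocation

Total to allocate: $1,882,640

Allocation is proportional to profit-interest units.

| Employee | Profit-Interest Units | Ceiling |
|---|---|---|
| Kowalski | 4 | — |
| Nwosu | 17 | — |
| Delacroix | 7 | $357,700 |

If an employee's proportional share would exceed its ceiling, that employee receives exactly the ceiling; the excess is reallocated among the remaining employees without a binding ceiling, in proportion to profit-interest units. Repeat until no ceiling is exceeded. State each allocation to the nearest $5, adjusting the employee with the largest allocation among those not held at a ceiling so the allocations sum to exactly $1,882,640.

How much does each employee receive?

Profit-interest units total: 28.
Proportional shares (ignoring caps): Kowalski 268,948.57; Nwosu 1,143,031.43; Delacroix 470,660.00.
Cap binds for Delacroix ($357,700); remaining pool $1,524,940 reallocated over remaining profit-interest units 21.
Remaining shares: Kowalski 290,464.76 → $290,465; Nwosu 1,234,475.24 → $1,234,475.

Kowalski: $290,465 | Nwosu: $1,234,475 | Delacroix: $357,700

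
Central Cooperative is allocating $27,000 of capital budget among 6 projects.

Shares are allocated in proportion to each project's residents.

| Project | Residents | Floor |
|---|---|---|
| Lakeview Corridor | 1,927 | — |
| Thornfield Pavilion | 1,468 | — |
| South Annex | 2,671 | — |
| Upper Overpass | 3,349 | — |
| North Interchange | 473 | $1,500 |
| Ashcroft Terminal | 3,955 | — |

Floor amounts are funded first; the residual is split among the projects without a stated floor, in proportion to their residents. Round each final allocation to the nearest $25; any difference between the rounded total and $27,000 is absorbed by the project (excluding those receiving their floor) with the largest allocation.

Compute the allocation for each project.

Fund the minimums — North Interchange $1,500. Balance $25,500.
Balance split over remaining residents 13,370: Lakeview Corridor 3,675.28 → $3,675; Thornfield Pavilion 2,799.85 → $2,800; South Annex 5,094.28 → $5,100; Upper Overpass 6,387.40 → $6,375; Ashcroft Terminal 7,543.19 → $7,550.

Lakeview Corridor: $3,675 · Thornfield Pavilion: $2,800 · South Annex: $5,100 · Upper Overpass: $6,375 · North Interchange: $1,500 · Ashcroft Terminal: $7,550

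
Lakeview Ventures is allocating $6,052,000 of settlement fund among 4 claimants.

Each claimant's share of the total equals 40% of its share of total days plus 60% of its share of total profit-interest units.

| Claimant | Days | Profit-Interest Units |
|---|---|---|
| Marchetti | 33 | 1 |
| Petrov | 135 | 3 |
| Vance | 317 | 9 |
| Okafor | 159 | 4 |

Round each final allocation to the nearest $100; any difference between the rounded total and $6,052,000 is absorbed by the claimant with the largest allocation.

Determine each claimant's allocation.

Marchetti: $337,600; Petrov: $1,148,300; Vance: $3,114,000; Okafor: $1,452,100

Totals — days 644, profit-interest units 17.
Combined weights (40% days + 60% profit-interest units): Marchetti 0.0558; Petrov 0.1897; Vance 0.5145; Okafor 0.2399.
Unrounded shares: Marchetti 337,647.20; Petrov 1,148,265.84; Vance 3,114,004.97; Okafor 1,452,081.99.
After rounding ($100): Marchetti $337,600; Petrov $1,148,300; Vance $3,114,000; Okafor $1,452,100. Sum = $6,052,000.
Sum already equals the total — no adjustment.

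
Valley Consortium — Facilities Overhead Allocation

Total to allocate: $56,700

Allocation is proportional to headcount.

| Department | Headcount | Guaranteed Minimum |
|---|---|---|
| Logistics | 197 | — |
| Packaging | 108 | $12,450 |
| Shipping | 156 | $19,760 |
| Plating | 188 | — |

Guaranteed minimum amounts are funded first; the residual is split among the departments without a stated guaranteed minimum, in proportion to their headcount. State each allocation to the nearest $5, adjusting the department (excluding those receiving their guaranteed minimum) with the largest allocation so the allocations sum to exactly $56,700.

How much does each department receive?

Logistics: $12,530 · Packaging: $12,450 · Shipping: $19,760 · Plating: $11,960

Guaranteed amounts: Packaging $12,450; Shipping $19,760. Residual $24,490.
Residual split over remaining headcount 385: Logistics 12,531.25 → $12,530; Plating 11,958.75 → $11,960.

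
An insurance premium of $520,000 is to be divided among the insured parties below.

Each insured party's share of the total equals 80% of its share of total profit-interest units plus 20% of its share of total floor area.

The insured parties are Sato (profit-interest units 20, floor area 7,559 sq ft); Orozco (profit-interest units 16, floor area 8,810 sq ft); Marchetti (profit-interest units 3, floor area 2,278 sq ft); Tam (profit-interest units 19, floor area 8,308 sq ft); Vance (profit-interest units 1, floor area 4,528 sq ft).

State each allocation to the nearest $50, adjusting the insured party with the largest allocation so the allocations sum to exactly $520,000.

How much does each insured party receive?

Totals — profit-interest units 59, floor area 31,483.
Blended shares (80% profit-interest units + 20% floor area): Sato 0.3192; Orozco 0.2729; Marchetti 0.0551; Tam 0.3104; Vance 0.0423.
Proportional shares: Sato 165,987.12; Orozco 141,916.25; Marchetti 28,677.62; Tam 161,410.50; Vance 22,008.51.
After rounding ($50): Sato $166,000; Orozco $141,900; Marchetti $28,700; Tam $161,400; Vance $22,000. Sum = $520,000.
No rounding difference to absorb.

Sato: $166,000 | Orozco: $141,900 | Marchetti: $28,700 | Tam: $161,400 | Vance: $22,000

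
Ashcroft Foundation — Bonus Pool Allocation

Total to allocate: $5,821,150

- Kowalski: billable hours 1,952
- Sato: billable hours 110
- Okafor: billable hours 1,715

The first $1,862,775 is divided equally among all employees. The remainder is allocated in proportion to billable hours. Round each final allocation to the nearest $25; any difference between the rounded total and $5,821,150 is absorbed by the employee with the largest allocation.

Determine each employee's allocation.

Kowalski: $2,666,675 · Sato: $736,200 · Okafor: $2,418,275

Equal tier: $1,862,775 ÷ 3 = $620,925 apiece.
Remainder $3,958,375 by billable hours (total 3,777): Kowalski 2,045,736.83 → $2,045,725; Sato 115,282.30 → $115,275; Okafor 1,797,355.87 → $1,797,350.
Rounding difference +$25 on remainder applied to Kowalski.
Totals: Kowalski $620,925 + $2,045,750 = $2,666,675; Sato $620,925 + $115,275 = $736,200; Okafor $620,925 + $1,797,350 = $2,418,275.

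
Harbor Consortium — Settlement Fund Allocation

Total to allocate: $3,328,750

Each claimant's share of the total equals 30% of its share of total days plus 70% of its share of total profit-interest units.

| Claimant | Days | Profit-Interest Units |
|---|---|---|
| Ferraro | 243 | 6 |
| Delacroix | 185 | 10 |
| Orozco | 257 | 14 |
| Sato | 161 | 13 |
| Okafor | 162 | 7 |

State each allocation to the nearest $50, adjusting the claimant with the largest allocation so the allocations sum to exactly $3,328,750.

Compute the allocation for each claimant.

Days total 1,008; profit-interest units total 50.
Composite weights (30% days + 70% profit-interest units): Ferraro 0.1563; Delacroix 0.1951; Orozco 0.2725; Sato 0.2299; Okafor 0.1462.
Unrounded shares: Ferraro 520,354.96; Delacroix 649,304.39; Orozco 907,044.75; Sato 765,335.10; Okafor 486,710.80.
After rounding ($50): Ferraro $520,350; Delacroix $649,300; Orozco $907,050; Sato $765,350; Okafor $486,700. Sum = $3,328,750.
No rounding difference to absorb.

Ferraro: $520,350; Delacroix: $649,300; Orozco: $907,050; Sato: $765,350; Okafor: $486,700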